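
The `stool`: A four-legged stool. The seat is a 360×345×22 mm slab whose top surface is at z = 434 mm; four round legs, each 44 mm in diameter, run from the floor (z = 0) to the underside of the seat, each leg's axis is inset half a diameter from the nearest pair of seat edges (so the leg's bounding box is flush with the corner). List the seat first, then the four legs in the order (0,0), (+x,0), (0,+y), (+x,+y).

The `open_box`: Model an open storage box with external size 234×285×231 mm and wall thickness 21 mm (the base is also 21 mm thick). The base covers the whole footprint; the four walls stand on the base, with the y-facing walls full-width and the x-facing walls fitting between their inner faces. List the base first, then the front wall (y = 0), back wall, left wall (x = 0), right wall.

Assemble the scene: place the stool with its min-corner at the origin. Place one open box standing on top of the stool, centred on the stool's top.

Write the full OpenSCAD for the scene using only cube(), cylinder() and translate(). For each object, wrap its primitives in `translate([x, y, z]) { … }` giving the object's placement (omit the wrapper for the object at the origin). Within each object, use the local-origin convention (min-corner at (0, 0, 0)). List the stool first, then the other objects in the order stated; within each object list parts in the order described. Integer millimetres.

translate([0, 0, 412]) cube([360, 345, 22]);
translate([22, 22, 0]) cylinder(h = 412, r = 22);
translate([338, 22, 0]) cylinder(h = 412, r = 22);
translate([22, 323, 0]) cylinder(h = 412, r = 22);
translate([338, 323, 0]) cylinder(h = 412, r = 22);
translate([63, 30, 434]) {
  cube([234, 285, 21]);
  translate([0, 0, 21]) cube([234, 21, 210]);
  translate([0, 264, 21]) cube([234, 21, 210]);
  translate([0, 21, 21]) cube([21, 243, 210]);
  translate([213, 21, 21]) cube([21, 243, 210]);
}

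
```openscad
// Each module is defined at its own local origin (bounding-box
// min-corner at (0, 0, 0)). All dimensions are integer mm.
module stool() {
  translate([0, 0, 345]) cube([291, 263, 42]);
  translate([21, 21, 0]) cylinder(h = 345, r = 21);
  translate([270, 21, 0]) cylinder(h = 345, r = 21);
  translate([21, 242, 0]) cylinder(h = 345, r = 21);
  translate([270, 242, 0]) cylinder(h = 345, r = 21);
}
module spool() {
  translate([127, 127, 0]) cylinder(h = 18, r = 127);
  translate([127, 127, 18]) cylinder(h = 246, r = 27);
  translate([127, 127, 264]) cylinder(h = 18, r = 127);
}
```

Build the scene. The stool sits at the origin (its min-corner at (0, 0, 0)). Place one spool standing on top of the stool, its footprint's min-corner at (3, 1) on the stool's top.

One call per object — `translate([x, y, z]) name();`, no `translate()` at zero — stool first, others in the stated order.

stool();
translate([3, 1, 387]) spool();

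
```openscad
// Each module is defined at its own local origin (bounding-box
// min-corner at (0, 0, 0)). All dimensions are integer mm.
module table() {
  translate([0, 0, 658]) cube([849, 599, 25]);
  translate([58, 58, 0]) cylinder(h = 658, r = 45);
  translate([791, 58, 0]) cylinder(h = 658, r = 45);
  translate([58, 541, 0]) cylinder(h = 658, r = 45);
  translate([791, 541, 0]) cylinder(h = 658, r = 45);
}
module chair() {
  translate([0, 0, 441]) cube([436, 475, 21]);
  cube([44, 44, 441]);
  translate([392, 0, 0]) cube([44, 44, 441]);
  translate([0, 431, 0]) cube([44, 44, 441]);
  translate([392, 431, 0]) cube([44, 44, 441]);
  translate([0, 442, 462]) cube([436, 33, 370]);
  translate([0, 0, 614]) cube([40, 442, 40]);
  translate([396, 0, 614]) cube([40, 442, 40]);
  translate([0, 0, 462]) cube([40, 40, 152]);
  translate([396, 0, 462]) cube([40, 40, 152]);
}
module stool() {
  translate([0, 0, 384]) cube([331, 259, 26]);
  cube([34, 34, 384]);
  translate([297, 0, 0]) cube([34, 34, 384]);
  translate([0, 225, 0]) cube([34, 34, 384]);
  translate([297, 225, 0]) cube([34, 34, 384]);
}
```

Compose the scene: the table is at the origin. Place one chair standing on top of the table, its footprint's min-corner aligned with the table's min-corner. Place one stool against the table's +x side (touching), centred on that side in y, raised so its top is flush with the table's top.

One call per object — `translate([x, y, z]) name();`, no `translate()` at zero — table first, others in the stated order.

table();
translate([0, 0, 683]) chair();
translate([849, 170, 273]) stool();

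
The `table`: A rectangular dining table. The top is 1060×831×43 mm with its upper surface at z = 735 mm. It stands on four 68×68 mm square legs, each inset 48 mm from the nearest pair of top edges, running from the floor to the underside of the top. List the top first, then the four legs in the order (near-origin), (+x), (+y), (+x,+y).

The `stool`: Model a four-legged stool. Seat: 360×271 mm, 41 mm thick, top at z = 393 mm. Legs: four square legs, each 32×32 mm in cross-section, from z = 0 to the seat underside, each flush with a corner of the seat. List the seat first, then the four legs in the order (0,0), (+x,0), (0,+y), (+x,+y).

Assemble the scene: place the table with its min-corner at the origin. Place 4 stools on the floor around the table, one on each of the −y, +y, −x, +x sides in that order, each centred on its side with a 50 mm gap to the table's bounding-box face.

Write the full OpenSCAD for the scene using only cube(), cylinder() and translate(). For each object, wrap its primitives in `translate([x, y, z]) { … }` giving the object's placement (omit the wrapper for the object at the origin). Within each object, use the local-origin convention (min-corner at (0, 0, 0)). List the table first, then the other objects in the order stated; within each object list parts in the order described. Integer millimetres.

translate([0, 0, 692]) cube([1060, 831, 43]);
translate([48, 48, 0]) cube([68, 68, 692]);
translate([944, 48, 0]) cube([68, 68, 692]);
translate([48, 715, 0]) cube([68, 68, 692]);
translate([944, 715, 0]) cube([68, 68, 692]);
translate([350, -321, 0]) {
  translate([0, 0, 352]) cube([360, 271, 41]);
  cube([32, 32, 352]);
  translate([328, 0, 0]) cube([32, 32, 352]);
  translate([0, 239, 0]) cube([32, 32, 352]);
  translate([328, 239, 0]) cube([32, 32, 352]);
}
translate([350, 881, 0]) {
  translate([0, 0, 352]) cube([360, 271, 41]);
  cube([32, 32, 352]);
  translate([328, 0, 0]) cube([32, 32, 352]);
  translate([0, 239, 0]) cube([32, 32, 352]);
  translate([328, 239, 0]) cube([32, 32, 352]);
}
translate([-410, 280, 0]) {
  translate([0, 0, 352]) cube([360, 271, 41]);
  cube([32, 32, 352]);
  translate([328, 0, 0]) cube([32, 32, 352]);
  translate([0, 239, 0]) cube([32, 32, 352]);
  translate([328, 239, 0]) cube([32, 32, 352]);
}
translate([1110, 280, 0]) {
  translate([0, 0, 352]) cube([360, 271, 41]);
  cube([32, 32, 352]);
  translate([328, 0, 0]) cube([32, 32, 352]);
  translate([0, 239, 0]) cube([32, 32, 352]);
  translate([328, 239, 0]) cube([32, 32, 352]);
}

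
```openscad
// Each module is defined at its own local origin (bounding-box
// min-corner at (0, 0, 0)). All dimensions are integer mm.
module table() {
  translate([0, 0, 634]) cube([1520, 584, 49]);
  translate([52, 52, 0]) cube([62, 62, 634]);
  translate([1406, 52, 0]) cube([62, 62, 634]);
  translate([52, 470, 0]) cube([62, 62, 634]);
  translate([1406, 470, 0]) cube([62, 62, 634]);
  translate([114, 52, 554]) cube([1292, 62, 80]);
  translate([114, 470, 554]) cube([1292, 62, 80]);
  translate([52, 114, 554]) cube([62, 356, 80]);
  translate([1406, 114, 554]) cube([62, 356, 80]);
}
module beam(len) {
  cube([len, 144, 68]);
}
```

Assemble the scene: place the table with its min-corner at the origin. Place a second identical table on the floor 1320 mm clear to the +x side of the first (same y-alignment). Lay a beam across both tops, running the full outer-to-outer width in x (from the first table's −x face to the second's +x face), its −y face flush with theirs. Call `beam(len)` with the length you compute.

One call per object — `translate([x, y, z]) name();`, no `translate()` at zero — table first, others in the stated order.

table();
translate([2840, 0, 0]) table();
translate([0, 0, 683]) beam(4360);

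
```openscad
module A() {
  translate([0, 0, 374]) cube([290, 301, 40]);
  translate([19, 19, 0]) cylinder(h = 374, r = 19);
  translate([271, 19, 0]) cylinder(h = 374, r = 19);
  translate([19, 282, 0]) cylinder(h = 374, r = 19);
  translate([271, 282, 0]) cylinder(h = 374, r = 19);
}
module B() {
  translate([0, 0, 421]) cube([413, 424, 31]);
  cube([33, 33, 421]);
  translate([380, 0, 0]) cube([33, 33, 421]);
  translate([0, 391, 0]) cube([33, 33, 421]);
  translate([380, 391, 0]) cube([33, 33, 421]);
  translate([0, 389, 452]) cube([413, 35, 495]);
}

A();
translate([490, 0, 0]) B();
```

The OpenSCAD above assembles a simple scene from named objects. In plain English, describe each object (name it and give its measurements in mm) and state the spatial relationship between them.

A is a simple wooden stool: a rectangular seat 290 mm (x) by 301 mm (y), 40 mm thick, top face at z = 414 mm, on four round legs, each 38 mm in diameter. The legs rest on z = 0, each leg's axis is inset half a diameter from the nearest pair of seat edges (so the leg's bounding box is flush with the corner).

B is a chair. The seat is a 413×424×31 mm slab with its top at z = 452 mm, on four 33×33 mm corner legs (flush with the seat edges, standing on z = 0). A flat backrest 35 mm thick, 495 mm tall, spans the full seat width and rises from the seat top along its +y edge, rear face flush with the rear of the seat.

The chair is on the floor beside the stool on its +x side.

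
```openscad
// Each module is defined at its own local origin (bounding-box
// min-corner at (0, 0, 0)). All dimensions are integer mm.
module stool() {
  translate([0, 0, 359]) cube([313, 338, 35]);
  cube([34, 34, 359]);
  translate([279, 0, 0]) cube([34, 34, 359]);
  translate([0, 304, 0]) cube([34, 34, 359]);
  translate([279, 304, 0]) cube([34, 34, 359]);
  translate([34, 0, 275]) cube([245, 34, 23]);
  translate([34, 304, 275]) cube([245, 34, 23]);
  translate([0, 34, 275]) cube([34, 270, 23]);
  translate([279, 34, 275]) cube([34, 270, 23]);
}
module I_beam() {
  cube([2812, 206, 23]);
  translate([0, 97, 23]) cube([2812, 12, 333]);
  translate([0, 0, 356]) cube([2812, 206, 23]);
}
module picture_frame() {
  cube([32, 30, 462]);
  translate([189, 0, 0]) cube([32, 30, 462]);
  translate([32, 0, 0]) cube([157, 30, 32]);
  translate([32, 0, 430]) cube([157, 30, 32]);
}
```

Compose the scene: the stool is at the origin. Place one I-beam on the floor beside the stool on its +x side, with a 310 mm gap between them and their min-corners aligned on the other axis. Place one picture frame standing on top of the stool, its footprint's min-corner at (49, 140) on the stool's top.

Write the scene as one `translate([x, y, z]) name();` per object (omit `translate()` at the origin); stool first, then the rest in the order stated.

stool();
translate([623, 0, 0]) I_beam();
translate([49, 140, 394]) picture_frame();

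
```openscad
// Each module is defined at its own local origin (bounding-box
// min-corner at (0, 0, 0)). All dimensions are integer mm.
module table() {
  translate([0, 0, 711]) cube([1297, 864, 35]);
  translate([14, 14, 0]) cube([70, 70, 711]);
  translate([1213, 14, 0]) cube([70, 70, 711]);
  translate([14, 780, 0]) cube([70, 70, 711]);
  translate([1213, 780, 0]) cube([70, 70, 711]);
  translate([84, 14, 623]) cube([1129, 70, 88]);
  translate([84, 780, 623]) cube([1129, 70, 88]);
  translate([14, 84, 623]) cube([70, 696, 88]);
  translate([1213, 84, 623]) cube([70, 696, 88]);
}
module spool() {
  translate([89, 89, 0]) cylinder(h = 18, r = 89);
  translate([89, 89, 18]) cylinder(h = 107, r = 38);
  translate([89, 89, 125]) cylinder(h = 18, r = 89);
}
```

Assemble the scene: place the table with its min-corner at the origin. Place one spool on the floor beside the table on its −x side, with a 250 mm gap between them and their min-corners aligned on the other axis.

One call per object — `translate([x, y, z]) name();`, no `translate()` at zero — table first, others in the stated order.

table();
translate([-428, 0, 0]) spool();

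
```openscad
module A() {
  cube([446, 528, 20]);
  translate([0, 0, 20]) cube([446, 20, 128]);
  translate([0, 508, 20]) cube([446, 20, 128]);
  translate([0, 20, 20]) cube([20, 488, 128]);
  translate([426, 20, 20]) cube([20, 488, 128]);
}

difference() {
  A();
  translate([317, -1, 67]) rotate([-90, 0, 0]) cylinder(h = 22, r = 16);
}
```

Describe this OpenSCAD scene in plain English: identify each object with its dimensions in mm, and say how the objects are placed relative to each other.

A is an open storage box with external size 446×528×148 mm and wall thickness 20 mm (the base is also 20 mm thick). The base covers the whole footprint; the four walls stand on the base, with the y-facing walls full-width and the x-facing walls fitting between their inner faces.

The open box has a circular hole of radius 16 mm through its front wall, centred at (x = 317, z = 67).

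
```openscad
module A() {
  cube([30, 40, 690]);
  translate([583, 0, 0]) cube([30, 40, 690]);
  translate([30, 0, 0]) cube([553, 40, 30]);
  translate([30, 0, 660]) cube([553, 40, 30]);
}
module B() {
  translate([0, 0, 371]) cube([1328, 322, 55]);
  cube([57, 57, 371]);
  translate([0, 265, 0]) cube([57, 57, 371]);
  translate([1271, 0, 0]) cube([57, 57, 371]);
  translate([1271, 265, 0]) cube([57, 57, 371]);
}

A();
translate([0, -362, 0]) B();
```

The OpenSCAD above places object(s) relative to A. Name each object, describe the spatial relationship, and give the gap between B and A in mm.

The bench's nearest face is 40 mm from the picture frame's −y face.

A is a picture frame. B is a bench. The bench is on the floor beside the picture frame on its −y side. The gap between the bench and the picture frame is 40 mm.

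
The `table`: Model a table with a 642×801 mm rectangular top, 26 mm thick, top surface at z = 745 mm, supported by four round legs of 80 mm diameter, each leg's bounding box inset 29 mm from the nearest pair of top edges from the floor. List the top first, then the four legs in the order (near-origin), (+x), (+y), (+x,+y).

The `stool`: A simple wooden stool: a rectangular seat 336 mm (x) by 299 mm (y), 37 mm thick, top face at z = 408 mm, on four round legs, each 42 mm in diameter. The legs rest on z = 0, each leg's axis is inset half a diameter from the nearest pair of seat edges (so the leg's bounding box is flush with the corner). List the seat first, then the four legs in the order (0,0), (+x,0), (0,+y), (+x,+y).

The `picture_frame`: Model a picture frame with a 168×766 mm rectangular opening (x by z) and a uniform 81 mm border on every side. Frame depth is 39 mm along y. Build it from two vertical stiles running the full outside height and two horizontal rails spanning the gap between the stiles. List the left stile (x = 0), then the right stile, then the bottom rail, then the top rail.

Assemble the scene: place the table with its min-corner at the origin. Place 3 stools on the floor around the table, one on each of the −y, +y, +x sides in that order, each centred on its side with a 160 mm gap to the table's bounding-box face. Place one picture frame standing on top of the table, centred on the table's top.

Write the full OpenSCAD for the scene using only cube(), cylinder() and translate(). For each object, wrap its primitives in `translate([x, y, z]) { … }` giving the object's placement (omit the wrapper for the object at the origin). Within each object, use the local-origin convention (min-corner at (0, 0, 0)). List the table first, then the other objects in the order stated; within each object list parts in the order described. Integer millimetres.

translate([0, 0, 719]) cube([642, 801, 26]);
translate([69, 69, 0]) cylinder(h = 719, r = 40);
translate([573, 69, 0]) cylinder(h = 719, r = 40);
translate([69, 732, 0]) cylinder(h = 719, r = 40);
translate([573, 732, 0]) cylinder(h = 719, r = 40);
translate([153, -459, 0]) {
  translate([0, 0, 371]) cube([336, 299, 37]);
  translate([21, 21, 0]) cylinder(h = 371, r = 21);
  translate([315, 21, 0]) cylinder(h = 371, r = 21);
  translate([21, 278, 0]) cylinder(h = 371, r = 21);
  translate([315, 278, 0]) cylinder(h = 371, r = 21);
}
translate([153, 961, 0]) {
  translate([0, 0, 371]) cube([336, 299, 37]);
  translate([21, 21, 0]) cylinder(h = 371, r = 21);
  translate([315, 21, 0]) cylinder(h = 371, r = 21);
  translate([21, 278, 0]) cylinder(h = 371, r = 21);
  translate([315, 278, 0]) cylinder(h = 371, r = 21);
}
translate([802, 251, 0]) {
  translate([0, 0, 371]) cube([336, 299, 37]);
  translate([21, 21, 0]) cylinder(h = 371, r = 21);
  translate([315, 21, 0]) cylinder(h = 371, r = 21);
  translate([21, 278, 0]) cylinder(h = 371, r = 21);
  translate([315, 278, 0]) cylinder(h = 371, r = 21);
}
translate([156, 381, 745]) {
  cube([81, 39, 928]);
  translate([249, 0, 0]) cube([81, 39, 928]);
  translate([81, 0, 0]) cube([168, 39, 81]);
  translate([81, 0, 847]) cube([168, 39, 81]);
}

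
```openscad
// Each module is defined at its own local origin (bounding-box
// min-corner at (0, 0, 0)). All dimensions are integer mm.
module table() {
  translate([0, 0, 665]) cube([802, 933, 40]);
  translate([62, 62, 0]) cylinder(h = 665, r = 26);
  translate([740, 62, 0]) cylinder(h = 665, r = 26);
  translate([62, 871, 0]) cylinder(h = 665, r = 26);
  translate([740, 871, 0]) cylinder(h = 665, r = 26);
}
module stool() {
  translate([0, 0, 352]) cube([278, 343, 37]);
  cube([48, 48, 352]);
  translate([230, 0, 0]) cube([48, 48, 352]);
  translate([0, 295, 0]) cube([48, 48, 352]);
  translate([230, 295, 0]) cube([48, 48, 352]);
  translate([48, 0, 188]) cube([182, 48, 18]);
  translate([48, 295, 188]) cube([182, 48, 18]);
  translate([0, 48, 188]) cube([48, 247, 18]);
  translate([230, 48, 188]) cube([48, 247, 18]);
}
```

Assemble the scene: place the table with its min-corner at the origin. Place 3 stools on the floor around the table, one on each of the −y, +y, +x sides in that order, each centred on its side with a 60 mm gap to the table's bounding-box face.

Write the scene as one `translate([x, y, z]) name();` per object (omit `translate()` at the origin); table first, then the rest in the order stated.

table();
translate([262, -403, 0]) stool();
translate([262, 993, 0]) stool();
translate([862, 295, 0]) stool();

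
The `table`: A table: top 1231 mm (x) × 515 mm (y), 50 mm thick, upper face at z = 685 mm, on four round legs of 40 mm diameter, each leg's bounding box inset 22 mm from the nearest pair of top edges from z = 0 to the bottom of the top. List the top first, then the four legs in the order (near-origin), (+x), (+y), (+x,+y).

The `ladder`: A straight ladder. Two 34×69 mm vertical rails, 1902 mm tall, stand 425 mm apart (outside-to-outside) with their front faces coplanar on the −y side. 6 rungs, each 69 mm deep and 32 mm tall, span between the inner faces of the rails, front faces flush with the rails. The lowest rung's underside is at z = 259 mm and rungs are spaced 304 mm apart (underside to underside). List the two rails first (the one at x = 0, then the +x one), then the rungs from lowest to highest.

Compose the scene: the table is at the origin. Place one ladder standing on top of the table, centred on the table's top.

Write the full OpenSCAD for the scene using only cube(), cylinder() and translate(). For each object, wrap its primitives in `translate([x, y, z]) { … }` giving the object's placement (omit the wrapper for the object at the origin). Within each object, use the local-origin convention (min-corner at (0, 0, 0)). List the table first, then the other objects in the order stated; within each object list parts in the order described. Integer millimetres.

translate([0, 0, 635]) cube([1231, 515, 50]);
translate([42, 42, 0]) cylinder(h = 635, r = 20);
translate([1189, 42, 0]) cylinder(h = 635, r = 20);
translate([42, 473, 0]) cylinder(h = 635, r = 20);
translate([1189, 473, 0]) cylinder(h = 635, r = 20);
translate([403, 223, 685]) {
  cube([34, 69, 1902]);
  translate([391, 0, 0]) cube([34, 69, 1902]);
  translate([34, 0, 259]) cube([357, 69, 32]);
  translate([34, 0, 563]) cube([357, 69, 32]);
  translate([34, 0, 867]) cube([357, 69, 32]);
  translate([34, 0, 1171]) cube([357, 69, 32]);
  translate([34, 0, 1475]) cube([357, 69, 32]);
  translate([34, 0, 1779]) cube([357, 69, 32]);
}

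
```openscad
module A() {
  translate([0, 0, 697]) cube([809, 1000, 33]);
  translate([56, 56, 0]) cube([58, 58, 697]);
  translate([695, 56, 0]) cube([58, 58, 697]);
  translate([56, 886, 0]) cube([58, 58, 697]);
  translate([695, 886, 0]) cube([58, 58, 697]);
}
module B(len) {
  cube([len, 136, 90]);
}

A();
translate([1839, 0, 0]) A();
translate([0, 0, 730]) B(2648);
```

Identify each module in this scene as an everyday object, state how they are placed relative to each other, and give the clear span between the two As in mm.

Second table starts at x = 1839; first ends at x = 809; clear span = 1839 − 809 = 1030 mm.

A is a table. B is a beam. A beam spans the tops of two tables. The clear span between the two tables is 1030 mm.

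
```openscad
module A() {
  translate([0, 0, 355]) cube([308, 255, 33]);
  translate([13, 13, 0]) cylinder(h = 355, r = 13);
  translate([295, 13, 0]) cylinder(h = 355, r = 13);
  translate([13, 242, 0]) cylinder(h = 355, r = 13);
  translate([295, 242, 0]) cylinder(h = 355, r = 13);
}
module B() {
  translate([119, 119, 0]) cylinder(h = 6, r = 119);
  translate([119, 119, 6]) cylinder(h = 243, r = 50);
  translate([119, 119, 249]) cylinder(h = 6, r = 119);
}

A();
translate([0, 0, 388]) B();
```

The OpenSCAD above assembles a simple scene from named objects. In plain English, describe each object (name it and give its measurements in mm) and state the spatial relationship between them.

A is a four-legged stool. The seat is a 308×255×33 mm slab whose top surface is at z = 388 mm; four round legs, each 26 mm in diameter, run from the floor (z = 0) to the underside of the seat, each leg's axis is inset half a diameter from the nearest pair of seat edges (so the leg's bounding box is flush with the corner).

B is a spool: two coaxial disc flanges of radius 119 mm and thickness 6 mm, joined by a core cylinder of radius 50 mm and height 243 mm. The lower flange rests on z = 0 and the three cylinders share a vertical axis.

The spool is on top of the stool.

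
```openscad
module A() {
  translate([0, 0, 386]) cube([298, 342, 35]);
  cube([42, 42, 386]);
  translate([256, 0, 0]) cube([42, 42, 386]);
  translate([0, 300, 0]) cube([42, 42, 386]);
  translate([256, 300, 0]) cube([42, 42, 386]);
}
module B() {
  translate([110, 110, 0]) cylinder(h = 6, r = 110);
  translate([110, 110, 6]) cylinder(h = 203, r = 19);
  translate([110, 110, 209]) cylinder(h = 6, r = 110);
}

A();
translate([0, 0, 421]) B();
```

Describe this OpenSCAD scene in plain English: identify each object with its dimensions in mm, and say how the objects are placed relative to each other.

A is a four-legged stool. The seat is a 298×342×35 mm slab whose top surface is at z = 421 mm; four square legs, each 42×42 mm in cross-section, run from the floor (z = 0) to the underside of the seat, each flush with a corner of the seat.

B is a spool: two coaxial disc flanges of radius 110 mm and thickness 6 mm, joined by a core cylinder of radius 19 mm and height 203 mm. The lower flange rests on z = 0 and the three cylinders share a vertical axis.

The spool is on top of the stool.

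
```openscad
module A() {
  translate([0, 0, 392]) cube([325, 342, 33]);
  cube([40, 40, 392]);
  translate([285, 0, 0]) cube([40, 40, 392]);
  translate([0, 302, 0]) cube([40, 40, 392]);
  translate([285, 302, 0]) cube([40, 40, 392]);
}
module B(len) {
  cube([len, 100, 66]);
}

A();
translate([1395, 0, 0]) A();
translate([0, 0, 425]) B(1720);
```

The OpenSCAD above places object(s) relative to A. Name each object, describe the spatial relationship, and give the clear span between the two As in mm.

A is a stool. B is a beam. A beam spans the tops of two stools. The clear span between the two stools is 1070 mm.

Second stool starts at x = 1395; first ends at x = 325; clear span = 1395 − 325 = 1070 mm.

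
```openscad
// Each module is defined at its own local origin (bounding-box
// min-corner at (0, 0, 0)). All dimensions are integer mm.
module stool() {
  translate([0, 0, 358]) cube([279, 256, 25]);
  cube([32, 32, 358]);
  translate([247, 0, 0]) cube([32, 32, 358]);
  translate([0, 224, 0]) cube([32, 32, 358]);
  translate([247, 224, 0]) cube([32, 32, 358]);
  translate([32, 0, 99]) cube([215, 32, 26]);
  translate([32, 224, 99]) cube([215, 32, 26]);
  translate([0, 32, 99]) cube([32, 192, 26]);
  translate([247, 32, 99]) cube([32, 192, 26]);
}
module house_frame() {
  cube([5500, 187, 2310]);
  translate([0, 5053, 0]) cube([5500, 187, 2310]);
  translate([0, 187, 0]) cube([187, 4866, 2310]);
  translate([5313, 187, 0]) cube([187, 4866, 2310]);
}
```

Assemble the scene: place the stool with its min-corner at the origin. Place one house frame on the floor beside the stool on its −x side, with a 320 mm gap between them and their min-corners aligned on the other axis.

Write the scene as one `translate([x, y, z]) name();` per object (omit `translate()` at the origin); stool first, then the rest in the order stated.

stool();
translate([-5820, 0, 0]) house_frame();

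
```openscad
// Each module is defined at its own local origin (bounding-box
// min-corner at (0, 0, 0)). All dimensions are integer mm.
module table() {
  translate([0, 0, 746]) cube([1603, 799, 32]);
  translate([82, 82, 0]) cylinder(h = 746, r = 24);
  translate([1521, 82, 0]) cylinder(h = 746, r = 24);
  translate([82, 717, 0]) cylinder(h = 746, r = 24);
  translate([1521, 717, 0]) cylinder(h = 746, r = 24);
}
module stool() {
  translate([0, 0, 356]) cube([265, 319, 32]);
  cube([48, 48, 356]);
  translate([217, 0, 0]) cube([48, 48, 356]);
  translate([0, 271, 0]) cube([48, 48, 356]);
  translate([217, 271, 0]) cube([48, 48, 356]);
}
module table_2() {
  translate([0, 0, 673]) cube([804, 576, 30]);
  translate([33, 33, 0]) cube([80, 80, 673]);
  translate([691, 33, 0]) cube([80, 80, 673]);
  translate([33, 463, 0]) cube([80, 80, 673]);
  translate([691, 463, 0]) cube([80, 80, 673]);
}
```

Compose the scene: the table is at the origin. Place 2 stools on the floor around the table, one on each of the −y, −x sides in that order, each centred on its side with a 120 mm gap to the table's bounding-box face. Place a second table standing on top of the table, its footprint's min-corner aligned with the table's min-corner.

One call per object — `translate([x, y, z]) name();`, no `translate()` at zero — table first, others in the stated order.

table();
translate([669, -439, 0]) stool();
translate([-385, 240, 0]) stool();
translate([0, 0, 778]) table_2();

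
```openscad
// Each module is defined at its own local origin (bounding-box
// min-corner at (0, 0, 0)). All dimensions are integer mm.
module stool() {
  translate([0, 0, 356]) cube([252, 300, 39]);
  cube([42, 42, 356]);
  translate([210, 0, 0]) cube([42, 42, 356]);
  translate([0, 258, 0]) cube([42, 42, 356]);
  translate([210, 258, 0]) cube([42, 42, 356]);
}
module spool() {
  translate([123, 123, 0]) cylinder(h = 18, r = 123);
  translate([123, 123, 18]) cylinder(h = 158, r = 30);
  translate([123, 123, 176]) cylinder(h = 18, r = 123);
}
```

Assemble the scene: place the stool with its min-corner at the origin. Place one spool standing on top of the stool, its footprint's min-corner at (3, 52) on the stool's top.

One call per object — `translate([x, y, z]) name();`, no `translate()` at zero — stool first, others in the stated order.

stool();
translate([3, 52, 395]) spool();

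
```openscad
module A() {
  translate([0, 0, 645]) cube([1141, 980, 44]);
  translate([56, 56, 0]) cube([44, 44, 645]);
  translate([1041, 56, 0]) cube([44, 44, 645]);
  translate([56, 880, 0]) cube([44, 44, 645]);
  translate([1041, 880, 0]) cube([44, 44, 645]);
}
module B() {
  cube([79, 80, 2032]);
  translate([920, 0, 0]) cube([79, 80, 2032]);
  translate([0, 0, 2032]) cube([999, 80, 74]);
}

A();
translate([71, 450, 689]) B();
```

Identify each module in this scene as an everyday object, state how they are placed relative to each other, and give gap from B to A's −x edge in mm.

The door frame's min-x is at 71; the table's min-x is 0; gap = 71 mm.

A is a table. B is a door frame. The door frame is on top of the table, centred. The gap from the door frame to the table's −x edge is 71 mm.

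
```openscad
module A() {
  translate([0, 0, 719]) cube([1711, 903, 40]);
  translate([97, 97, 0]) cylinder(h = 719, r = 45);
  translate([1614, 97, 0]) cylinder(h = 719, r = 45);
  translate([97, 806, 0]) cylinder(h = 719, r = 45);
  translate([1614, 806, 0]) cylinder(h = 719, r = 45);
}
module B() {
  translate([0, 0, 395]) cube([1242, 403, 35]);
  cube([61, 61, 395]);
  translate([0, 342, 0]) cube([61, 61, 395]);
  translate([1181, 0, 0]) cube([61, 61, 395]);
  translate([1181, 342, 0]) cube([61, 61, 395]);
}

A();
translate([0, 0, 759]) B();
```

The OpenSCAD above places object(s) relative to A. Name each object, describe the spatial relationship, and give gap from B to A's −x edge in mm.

The bench's min-x is at 0; the table's min-x is 0; gap = 0 mm.

A is a table. B is a bench. The bench is on top of the table. The gap from the bench to the table's −x edge is 0 mm.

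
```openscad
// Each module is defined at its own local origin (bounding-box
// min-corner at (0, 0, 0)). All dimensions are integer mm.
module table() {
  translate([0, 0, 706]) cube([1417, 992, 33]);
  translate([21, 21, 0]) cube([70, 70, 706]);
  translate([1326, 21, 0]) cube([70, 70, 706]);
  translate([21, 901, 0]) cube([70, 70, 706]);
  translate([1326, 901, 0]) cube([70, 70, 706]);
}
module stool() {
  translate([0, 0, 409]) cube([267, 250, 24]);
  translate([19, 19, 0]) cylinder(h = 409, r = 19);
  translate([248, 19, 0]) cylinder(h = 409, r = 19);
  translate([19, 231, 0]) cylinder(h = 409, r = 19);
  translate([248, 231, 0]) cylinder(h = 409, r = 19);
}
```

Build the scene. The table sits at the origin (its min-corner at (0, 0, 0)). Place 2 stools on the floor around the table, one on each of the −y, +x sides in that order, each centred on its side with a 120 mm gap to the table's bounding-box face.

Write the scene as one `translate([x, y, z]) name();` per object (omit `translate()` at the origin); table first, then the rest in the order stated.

table();
translate([575, -370, 0]) stool();
translate([1537, 371, 0]) stool();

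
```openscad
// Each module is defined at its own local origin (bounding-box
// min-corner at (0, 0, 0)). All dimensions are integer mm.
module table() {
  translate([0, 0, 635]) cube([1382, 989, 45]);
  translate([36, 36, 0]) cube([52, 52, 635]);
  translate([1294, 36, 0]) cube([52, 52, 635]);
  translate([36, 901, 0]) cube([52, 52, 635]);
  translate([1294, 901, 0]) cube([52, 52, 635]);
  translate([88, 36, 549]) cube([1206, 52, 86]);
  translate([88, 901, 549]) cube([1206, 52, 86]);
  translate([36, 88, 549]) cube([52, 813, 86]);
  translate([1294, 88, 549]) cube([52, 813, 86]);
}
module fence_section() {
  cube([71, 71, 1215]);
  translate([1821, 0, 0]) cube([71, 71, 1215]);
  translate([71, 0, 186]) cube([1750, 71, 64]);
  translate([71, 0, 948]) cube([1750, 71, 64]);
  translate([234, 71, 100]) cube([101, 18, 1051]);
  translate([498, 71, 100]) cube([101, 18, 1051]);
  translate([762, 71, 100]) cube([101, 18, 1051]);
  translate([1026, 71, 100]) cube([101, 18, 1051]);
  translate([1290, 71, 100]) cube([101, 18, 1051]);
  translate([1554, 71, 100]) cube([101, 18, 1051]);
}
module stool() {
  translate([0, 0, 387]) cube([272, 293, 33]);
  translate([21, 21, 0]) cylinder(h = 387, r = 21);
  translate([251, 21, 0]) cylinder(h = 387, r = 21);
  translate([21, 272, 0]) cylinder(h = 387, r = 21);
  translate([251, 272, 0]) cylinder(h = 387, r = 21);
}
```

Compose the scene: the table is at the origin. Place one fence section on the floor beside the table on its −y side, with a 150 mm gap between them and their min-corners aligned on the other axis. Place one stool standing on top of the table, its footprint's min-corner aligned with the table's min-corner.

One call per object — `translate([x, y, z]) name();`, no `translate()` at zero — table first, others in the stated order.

table();
translate([0, -239, 0]) fence_section();
translate([0, 0, 680]) stool();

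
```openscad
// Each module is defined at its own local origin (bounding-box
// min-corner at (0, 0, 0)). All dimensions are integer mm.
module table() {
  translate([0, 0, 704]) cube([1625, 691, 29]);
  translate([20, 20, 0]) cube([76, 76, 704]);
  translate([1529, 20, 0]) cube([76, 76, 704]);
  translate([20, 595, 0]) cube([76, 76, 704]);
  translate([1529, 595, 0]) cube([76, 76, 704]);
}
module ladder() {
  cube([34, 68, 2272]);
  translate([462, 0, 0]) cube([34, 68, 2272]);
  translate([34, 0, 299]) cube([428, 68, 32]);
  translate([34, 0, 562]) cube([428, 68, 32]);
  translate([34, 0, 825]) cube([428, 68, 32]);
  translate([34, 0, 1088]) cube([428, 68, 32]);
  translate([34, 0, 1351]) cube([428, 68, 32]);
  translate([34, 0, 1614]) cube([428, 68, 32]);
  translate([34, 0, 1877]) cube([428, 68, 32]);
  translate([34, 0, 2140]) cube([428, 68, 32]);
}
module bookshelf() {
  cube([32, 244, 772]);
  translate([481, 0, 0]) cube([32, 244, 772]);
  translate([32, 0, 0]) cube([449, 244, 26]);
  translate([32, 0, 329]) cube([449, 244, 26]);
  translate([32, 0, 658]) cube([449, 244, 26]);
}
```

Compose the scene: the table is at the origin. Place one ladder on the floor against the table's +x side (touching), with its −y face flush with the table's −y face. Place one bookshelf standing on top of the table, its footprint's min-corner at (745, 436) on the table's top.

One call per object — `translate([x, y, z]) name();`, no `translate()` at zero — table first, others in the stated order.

table();
translate([1625, 0, 0]) ladder();
translate([745, 436, 733]) bookshelf();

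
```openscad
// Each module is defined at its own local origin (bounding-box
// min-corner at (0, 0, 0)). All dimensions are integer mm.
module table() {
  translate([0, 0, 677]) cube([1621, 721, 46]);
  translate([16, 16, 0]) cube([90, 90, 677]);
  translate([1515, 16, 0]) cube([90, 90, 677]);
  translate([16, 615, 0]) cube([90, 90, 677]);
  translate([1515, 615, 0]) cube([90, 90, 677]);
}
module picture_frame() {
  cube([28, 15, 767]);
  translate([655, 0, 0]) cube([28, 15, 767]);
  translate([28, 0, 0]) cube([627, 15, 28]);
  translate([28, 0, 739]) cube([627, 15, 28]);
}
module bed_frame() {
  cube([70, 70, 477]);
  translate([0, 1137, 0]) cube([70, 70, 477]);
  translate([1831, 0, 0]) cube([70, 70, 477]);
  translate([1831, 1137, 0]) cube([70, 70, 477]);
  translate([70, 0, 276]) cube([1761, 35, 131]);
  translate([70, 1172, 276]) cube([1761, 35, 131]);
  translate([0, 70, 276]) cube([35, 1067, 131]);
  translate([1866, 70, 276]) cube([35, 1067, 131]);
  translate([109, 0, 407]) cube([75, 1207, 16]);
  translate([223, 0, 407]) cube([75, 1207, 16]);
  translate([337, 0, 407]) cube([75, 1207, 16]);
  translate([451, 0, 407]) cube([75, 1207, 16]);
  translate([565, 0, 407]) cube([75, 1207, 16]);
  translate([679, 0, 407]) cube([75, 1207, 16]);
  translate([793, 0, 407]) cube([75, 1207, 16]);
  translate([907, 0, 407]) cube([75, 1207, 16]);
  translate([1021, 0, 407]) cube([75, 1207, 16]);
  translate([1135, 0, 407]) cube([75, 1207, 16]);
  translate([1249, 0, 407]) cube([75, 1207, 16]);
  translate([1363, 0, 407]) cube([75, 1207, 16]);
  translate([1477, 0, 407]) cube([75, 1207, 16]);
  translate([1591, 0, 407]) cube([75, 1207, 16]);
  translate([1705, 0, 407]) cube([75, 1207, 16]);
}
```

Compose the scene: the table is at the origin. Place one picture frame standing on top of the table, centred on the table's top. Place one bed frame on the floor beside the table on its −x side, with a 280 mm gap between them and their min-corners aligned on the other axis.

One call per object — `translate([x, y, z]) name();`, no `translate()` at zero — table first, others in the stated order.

table();
translate([469, 353, 723]) picture_frame();
translate([-2181, 0, 0]) bed_frame();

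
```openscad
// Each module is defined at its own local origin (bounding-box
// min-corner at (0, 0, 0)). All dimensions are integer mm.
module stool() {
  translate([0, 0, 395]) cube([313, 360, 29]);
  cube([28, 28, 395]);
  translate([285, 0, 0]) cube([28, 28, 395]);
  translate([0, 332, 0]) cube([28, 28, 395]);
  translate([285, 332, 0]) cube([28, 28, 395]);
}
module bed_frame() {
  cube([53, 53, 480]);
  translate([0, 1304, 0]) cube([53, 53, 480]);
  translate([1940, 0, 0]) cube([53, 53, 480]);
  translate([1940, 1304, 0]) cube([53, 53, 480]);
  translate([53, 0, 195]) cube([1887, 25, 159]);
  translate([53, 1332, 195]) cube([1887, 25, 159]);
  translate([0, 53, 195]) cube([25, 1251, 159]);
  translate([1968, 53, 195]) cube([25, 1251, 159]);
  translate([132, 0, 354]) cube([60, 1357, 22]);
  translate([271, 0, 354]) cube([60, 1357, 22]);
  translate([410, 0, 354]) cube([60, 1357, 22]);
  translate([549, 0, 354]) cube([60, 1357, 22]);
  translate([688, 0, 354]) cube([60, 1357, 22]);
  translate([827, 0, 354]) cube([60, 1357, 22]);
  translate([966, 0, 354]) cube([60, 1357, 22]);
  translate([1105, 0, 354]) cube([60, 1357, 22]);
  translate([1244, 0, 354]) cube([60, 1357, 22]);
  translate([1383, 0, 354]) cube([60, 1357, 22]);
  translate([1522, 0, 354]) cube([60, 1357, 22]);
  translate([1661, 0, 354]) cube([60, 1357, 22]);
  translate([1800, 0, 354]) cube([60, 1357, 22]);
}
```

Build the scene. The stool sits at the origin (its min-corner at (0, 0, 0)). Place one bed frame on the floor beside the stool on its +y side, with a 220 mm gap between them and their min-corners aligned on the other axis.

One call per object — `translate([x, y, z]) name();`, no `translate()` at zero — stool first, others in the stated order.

stool();
translate([0, 580, 0]) bed_frame();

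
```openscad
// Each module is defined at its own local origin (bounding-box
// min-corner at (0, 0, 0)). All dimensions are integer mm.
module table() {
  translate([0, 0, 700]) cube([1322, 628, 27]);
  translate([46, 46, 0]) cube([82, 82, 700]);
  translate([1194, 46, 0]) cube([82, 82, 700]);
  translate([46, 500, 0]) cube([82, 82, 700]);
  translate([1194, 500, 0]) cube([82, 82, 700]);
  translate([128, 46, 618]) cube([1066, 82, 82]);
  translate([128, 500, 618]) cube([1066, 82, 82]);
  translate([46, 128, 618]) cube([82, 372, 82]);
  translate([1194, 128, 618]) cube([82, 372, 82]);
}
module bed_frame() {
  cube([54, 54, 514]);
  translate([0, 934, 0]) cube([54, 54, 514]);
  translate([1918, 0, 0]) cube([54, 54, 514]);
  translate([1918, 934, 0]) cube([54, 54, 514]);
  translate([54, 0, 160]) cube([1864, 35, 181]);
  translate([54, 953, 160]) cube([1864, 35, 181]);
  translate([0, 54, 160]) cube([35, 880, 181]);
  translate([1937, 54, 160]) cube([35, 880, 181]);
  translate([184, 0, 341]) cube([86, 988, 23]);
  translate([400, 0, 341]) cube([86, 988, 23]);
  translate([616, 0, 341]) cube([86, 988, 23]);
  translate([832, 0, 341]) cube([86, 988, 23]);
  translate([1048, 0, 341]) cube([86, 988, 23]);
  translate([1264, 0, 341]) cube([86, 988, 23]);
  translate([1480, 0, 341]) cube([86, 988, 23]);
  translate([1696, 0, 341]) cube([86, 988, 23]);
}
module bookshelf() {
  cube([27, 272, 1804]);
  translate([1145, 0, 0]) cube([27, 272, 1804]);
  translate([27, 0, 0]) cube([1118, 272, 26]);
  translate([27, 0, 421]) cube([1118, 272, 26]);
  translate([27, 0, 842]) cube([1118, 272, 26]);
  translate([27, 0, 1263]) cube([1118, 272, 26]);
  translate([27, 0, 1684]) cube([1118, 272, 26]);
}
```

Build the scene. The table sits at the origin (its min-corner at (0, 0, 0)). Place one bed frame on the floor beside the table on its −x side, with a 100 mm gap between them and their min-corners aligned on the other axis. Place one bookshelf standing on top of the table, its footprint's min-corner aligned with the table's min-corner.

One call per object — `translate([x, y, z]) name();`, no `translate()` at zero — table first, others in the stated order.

table();
translate([-2072, 0, 0]) bed_frame();
translate([0, 0, 727]) bookshelf();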